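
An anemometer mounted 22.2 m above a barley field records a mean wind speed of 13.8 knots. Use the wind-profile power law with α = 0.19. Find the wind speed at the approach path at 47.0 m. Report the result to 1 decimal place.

Power-law profile: V₂ = V₁ · (z₂/z₁)^α
V₂ = 13.8 × (47.0/22.2)^0.19 = 13.8 × (2.1171)^0.19
    = 13.8 × 1.1532 = 15.9137 knots

15.9 knots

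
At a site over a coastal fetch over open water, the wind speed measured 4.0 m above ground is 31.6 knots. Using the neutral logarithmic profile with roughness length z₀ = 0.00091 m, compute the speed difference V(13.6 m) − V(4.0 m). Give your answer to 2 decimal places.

4.61 knots

Log law: V₂ = V₁ · ln(z₂/z₀)/ln(z₁/z₀) = 31.6 × 9.6121/8.3884 = 36.2101 knots
ΔV = 36.2101 − 31.6 = 4.6101 knots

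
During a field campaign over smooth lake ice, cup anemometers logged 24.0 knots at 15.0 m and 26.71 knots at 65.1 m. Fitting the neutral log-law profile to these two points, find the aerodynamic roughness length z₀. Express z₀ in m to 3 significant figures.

z₀ ≈ 0.0000339 m

Log law: V(z) ∝ ln(z/z₀). With r = V₁/V₂ = 24.0/26.71 = 0.89854,
r · ln(z₂/z₀) = ln(z₁/z₀) ⇒ ln z₀ = (ln z₁ − r·ln z₂)/(1 − r)
ln z₀ = (2.70805 − 0.89854×4.17592) / 0.10146 = -10.2916
z₀ = exp(-10.2916) = 0.00003392 m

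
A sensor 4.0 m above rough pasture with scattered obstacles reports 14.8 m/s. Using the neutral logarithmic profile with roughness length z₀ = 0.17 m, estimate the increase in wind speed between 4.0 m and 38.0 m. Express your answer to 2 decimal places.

10.55 m/s

Log law: V₂ = V₁ · ln(z₂/z₀)/ln(z₁/z₀) = 14.8 × 5.4095/3.1583 = 25.3499 m/s
ΔV = 25.3499 − 14.8 = 10.5499 m/s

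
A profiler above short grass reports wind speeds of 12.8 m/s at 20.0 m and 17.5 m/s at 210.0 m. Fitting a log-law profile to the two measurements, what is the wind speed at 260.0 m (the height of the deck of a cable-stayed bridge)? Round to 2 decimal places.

Log law: V ∝ ln(z/z₀). From the pair, with r = V₁/V₂ = 0.73143,
ln z₀ = (ln z₁ − r·ln z₂)/(1 − r) = (2.9957 − 0.73143×5.3471)/0.26857 = -3.4080 → z₀ = 0.03311 m
V₃ = V₁ · ln(z₃/z₀)/ln(z₁/z₀) = 12.8 × 8.9687/6.4037 = 17.9269 m/s

17.93 m/s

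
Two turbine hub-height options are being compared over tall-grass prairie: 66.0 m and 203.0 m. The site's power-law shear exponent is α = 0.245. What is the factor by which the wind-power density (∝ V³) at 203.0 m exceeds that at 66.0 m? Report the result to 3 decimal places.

Speed ratio: V_B/V_A = (z_B/z_A)^α = (203.0/66.0)^0.245 = (3.0758)^0.245 = 1.31689
Power-density ratio: P_B/P_A = (V_B/V_A)³ = (1.31689)³ = 2.28373

2.284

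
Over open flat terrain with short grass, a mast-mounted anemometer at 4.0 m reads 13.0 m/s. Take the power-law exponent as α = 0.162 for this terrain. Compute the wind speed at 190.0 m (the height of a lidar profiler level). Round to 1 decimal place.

Power-law profile: V₂ = V₁ · (z₂/z₁)^α
V₂ = 13.0 × (190.0/4.0)^0.162 = 13.0 × (47.5000)^0.162
    = 13.0 × 1.8691 = 24.2978 m/s

24.3 m/s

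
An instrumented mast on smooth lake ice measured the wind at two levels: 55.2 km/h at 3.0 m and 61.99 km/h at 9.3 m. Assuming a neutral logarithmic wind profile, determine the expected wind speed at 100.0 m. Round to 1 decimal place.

Log law: V ∝ ln(z/z₀). From the pair, with r = V₁/V₂ = 0.89047,
ln z₀ = (ln z₁ − r·ln z₂)/(1 − r) = (1.0986 − 0.89047×2.2300)/0.10953 = -8.0992 → z₀ = 0.0003038 m
V₃ = V₁ · ln(z₃/z₀)/ln(z₁/z₀) = 55.2 × 12.7044/9.1978 = 76.2443 km/h

76.2 km/h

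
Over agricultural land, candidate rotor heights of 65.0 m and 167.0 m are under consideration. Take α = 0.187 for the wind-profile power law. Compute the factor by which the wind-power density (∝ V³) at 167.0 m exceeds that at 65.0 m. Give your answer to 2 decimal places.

1.70

Speed ratio: V_B/V_A = (z_B/z_A)^α = (167.0/65.0)^0.187 = (2.5692)^0.187 = 1.19298
Power-density ratio: P_B/P_A = (V_B/V_A)³ = (1.19298)³ = 1.69785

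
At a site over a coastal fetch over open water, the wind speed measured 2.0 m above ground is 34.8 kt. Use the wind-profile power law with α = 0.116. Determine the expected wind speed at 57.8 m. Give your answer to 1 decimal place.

51.4 kt

Power-law profile: V₂ = V₁ · (z₂/z₁)^α
V₂ = 34.8 × (57.8/2.0)^0.116 = 34.8 × (28.9000)^0.116
    = 34.8 × 1.4773 = 51.4095 kt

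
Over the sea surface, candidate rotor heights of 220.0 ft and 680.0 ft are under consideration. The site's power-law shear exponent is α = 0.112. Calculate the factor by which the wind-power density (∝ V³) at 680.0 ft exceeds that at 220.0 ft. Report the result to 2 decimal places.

1.46

Speed ratio: V_B/V_A = (z_B/z_A)^α = (680.0/220.0)^0.112 = (3.0909)^0.112 = 1.13472
Power-density ratio: P_B/P_A = (V_B/V_A)³ = (1.13472)³ = 1.46106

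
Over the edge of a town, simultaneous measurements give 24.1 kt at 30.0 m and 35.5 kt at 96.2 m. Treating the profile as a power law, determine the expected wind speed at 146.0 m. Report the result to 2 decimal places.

First find α: α = ln(V₂/V₁)/ln(z₂/z₁) = ln(35.5/24.1)/ln(96.2/30.0) = 0.38732/1.16523 = 0.3324
Extrapolate from 96.2 m to 146.0 m: V₃ = 35.5 × (146.0/96.2)^0.3324 = 35.5 × 1.1487 = 40.7804 kt

40.78 kt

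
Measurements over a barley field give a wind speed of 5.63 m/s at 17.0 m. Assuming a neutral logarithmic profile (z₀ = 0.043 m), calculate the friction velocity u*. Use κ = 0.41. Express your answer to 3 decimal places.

Log law: V(z) = (u*/κ) · ln(z/z₀) ⇒ u* = κ · V / ln(z/z₀)
u* = 0.41 × 5.63 / ln(17.0/0.043) = 0.41 × 5.63 / 5.9798
   = 2.3083 / 5.9798 = 0.3860 m/s

u* ≈ 0.386 m/s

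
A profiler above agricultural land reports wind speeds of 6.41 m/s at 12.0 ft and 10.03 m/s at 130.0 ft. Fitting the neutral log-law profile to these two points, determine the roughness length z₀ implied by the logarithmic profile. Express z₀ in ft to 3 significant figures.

z₀ ≈ 0.177 ft

Log law: V(z) ∝ ln(z/z₀). With r = V₁/V₂ = 6.41/10.03 = 0.63908,
r · ln(z₂/z₀) = ln(z₁/z₀) ⇒ ln z₀ = (ln z₁ − r·ln z₂)/(1 − r)
ln z₀ = (2.48491 − 0.63908×4.86753) / 0.36092 = -1.7341
z₀ = exp(-1.7341) = 0.1766 ft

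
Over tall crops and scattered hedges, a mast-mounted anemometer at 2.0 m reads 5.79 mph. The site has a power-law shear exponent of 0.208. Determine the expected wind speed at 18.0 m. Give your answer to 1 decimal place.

9.1 mph

Power-law profile: V₂ = V₁ · (z₂/z₁)^α
V₂ = 5.79 × (18.0/2.0)^0.208 = 5.79 × (9.0000)^0.208
    = 5.79 × 1.5794 = 9.1445 mph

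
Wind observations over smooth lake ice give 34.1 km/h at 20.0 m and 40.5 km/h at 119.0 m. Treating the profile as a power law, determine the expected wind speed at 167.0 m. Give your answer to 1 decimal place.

41.8 km/h

First find α: α = ln(V₂/V₁)/ln(z₂/z₁) = ln(40.5/34.1)/ln(119.0/20.0) = 0.17200/1.78339 = 0.0964
Extrapolate from 119.0 m to 167.0 m: V₃ = 40.5 × (167.0/119.0)^0.0964 = 40.5 × 1.0332 = 41.8455 km/h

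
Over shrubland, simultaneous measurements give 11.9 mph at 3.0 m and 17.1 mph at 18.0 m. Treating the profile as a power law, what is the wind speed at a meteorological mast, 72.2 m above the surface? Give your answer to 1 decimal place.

22.6 mph

First find α: α = ln(V₂/V₁)/ln(z₂/z₁) = ln(17.1/11.9)/ln(18.0/3.0) = 0.36254/1.79176 = 0.2023
Extrapolate from 18.0 m to 72.2 m: V₃ = 17.1 × (72.2/18.0)^0.2023 = 17.1 × 1.3245 = 22.6495 mph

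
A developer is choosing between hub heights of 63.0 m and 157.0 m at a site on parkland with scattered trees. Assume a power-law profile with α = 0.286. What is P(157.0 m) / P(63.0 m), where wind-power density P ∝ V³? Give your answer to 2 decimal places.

Speed ratio: V_B/V_A = (z_B/z_A)^α = (157.0/63.0)^0.286 = (2.4921)^0.286 = 1.29842
Power-density ratio: P_B/P_A = (V_B/V_A)³ = (1.29842)³ = 2.18901

2.19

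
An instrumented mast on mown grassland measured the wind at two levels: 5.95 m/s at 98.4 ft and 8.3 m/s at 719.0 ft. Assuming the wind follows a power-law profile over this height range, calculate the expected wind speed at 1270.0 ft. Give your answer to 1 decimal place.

9.1 m/s

First find α: α = ln(V₂/V₁)/ln(z₂/z₁) = ln(8.3/5.95)/ln(719.0/98.4) = 0.33286/1.98882 = 0.1674
Extrapolate from 719.0 ft to 1270.0 ft: V₃ = 8.3 × (1270.0/719.0)^0.1674 = 8.3 × 1.0999 = 9.1292 m/s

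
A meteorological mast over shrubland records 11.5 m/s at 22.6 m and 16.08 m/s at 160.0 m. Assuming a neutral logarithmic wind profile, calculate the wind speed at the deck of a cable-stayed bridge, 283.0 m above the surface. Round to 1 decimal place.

17.4 m/s

Log law: V ∝ ln(z/z₀). From the pair, with r = V₁/V₂ = 0.71517,
ln z₀ = (ln z₁ − r·ln z₂)/(1 − r) = (3.1179 − 0.71517×5.0752)/0.28483 = -1.7965 → z₀ = 0.1659 m
V₃ = V₁ · ln(z₃/z₀)/ln(z₁/z₀) = 11.5 × 7.4419/4.9144 = 17.4145 m/s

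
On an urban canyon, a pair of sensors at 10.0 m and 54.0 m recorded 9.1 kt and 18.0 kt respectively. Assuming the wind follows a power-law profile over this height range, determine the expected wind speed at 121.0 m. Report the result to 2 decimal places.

First find α: α = ln(V₂/V₁)/ln(z₂/z₁) = ln(18.0/9.1)/ln(54.0/10.0) = 0.68210/1.68640 = 0.4045
Extrapolate from 54.0 m to 121.0 m: V₃ = 18.0 × (121.0/54.0)^0.4045 = 18.0 × 1.3859 = 24.9457 kt

24.95 kt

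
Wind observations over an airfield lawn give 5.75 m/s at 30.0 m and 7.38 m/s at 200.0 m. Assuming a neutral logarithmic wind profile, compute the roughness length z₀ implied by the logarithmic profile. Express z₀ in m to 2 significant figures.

Log law: V(z) ∝ ln(z/z₀). With r = V₁/V₂ = 5.75/7.38 = 0.77913,
r · ln(z₂/z₀) = ln(z₁/z₀) ⇒ ln z₀ = (ln z₁ − r·ln z₂)/(1 − r)
ln z₀ = (3.40120 − 0.77913×5.29832) / 0.22087 = -3.2911
z₀ = exp(-3.2911) = 0.03721 m

z₀ ≈ 0.037 m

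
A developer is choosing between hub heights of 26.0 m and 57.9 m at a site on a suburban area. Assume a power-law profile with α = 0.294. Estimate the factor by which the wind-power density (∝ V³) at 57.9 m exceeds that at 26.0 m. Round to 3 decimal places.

2.026

Speed ratio: V_B/V_A = (z_B/z_A)^α = (57.9/26.0)^0.294 = (2.2269)^0.294 = 1.26539
Power-density ratio: P_B/P_A = (V_B/V_A)³ = (1.26539)³ = 2.02617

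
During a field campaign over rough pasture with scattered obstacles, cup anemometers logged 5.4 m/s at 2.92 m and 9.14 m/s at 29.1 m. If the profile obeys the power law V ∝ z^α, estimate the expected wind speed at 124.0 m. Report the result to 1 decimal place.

First find α: α = ln(V₂/V₁)/ln(z₂/z₁) = ln(9.14/5.4)/ln(29.1/2.92) = 0.52626/2.29915 = 0.2289
Extrapolate from 29.1 m to 124.0 m: V₃ = 9.14 × (124.0/29.1)^0.2289 = 9.14 × 1.3935 = 12.7362 m/s

12.7 m/s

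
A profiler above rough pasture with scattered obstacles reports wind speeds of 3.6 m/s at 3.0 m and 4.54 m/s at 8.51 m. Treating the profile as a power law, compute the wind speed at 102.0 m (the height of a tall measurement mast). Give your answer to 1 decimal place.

First find α: α = ln(V₂/V₁)/ln(z₂/z₁) = ln(4.54/3.6)/ln(8.51/3.0) = 0.23199/1.04263 = 0.2225
Extrapolate from 8.51 m to 102.0 m: V₃ = 4.54 × (102.0/8.51)^0.2225 = 4.54 × 1.7379 = 7.8898 m/s

7.9 m/s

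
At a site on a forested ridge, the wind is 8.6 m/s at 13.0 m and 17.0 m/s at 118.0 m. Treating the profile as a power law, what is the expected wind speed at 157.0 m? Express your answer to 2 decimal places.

First find α: α = ln(V₂/V₁)/ln(z₂/z₁) = ln(17.0/8.6)/ln(118.0/13.0) = 0.68145/2.20574 = 0.3089
Extrapolate from 118.0 m to 157.0 m: V₃ = 17.0 × (157.0/118.0)^0.3089 = 17.0 × 1.0922 = 18.5679 m/s

18.57 m/s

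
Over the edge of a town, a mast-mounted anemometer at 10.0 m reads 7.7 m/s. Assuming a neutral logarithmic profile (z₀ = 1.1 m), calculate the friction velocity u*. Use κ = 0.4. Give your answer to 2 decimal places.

u* ≈ 1.40 m/s

Log law: V(z) = (u*/κ) · ln(z/z₀) ⇒ u* = κ · V / ln(z/z₀)
u* = 0.4 × 7.7 / ln(10.0/1.1) = 0.4 × 7.7 / 2.2073
   = 3.0800 / 2.2073 = 1.3954 m/s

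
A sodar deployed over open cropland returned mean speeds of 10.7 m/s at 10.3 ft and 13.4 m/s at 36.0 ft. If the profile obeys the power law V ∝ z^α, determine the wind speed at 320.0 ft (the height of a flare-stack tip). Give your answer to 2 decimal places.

19.85 m/s

First find α: α = ln(V₂/V₁)/ln(z₂/z₁) = ln(13.4/10.7)/ln(36.0/10.3) = 0.22501/1.25138 = 0.1798
Extrapolate from 36.0 ft to 320.0 ft: V₃ = 13.4 × (320.0/36.0)^0.1798 = 13.4 × 1.4812 = 19.8481 m/s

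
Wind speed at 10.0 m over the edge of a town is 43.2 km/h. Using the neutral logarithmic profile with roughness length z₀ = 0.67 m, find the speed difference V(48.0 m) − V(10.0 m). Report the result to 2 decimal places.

25.07 km/h

Log law: V₂ = V₁ · ln(z₂/z₀)/ln(z₁/z₀) = 43.2 × 4.2717/2.7031 = 68.2694 km/h
ΔV = 68.2694 − 43.2 = 25.0694 km/h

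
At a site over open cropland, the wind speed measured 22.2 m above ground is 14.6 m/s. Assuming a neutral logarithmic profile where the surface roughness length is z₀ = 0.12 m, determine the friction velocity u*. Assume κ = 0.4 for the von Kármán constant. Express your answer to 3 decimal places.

u* ≈ 1.119 m/s

Log law: V(z) = (u*/κ) · ln(z/z₀) ⇒ u* = κ · V / ln(z/z₀)
u* = 0.4 × 14.6 / ln(22.2/0.12) = 0.4 × 14.6 / 5.2204
   = 5.8400 / 5.2204 = 1.1187 m/s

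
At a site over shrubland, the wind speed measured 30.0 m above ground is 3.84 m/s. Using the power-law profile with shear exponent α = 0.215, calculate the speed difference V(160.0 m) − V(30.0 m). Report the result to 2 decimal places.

1.66 m/s

Power law: V₂ = V₁ · (z₂/z₁)^α = 3.84 × (5.3333)^0.215 = 5.5035 m/s
ΔV = 5.5035 − 3.84 = 1.6635 m/s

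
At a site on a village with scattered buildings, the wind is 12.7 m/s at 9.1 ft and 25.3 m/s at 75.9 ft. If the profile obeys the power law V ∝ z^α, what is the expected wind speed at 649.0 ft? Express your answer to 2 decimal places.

First find α: α = ln(V₂/V₁)/ln(z₂/z₁) = ln(25.3/12.7)/ln(75.9/9.1) = 0.68920/2.12114 = 0.3249
Extrapolate from 75.9 ft to 649.0 ft: V₃ = 25.3 × (649.0/75.9)^0.3249 = 25.3 × 2.0083 = 50.8098 m/s

50.81 m/s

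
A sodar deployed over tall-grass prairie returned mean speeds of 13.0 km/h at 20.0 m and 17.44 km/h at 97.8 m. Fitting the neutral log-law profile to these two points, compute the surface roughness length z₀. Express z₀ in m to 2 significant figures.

z₀ ≈ 0.19 m

Log law: V(z) ∝ ln(z/z₀). With r = V₁/V₂ = 13.0/17.44 = 0.74541,
r · ln(z₂/z₀) = ln(z₁/z₀) ⇒ ln z₀ = (ln z₁ − r·ln z₂)/(1 − r)
ln z₀ = (2.99573 − 0.74541×4.58292) / 0.25459 = -1.6515
z₀ = exp(-1.6515) = 0.1918 m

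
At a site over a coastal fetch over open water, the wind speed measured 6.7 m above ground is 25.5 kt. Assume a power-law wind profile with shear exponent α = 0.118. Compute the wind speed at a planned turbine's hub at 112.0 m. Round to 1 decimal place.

35.6 kt

Power-law profile: V₂ = V₁ · (z₂/z₁)^α
V₂ = 25.5 × (112.0/6.7)^0.118 = 25.5 × (16.7164)^0.118
    = 25.5 × 1.3942 = 35.5526 kt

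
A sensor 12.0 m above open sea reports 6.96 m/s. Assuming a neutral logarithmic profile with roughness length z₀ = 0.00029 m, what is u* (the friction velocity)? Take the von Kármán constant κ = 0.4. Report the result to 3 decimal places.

Log law: V(z) = (u*/κ) · ln(z/z₀) ⇒ u* = κ · V / ln(z/z₀)
u* = 0.4 × 6.96 / ln(12.0/0.00029) = 0.4 × 6.96 / 10.6305
   = 2.7840 / 10.6305 = 0.2619 m/s

u* ≈ 0.262 m/s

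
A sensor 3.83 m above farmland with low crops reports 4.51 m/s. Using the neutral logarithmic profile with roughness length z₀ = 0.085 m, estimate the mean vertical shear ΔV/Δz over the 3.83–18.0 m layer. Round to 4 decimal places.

0.1293 m/s/m

Log law: V₂ = V₁ · ln(z₂/z₀)/ln(z₁/z₀) = 4.51 × 5.3555/3.8080 = 6.3428 m/s
ΔV/Δz = (6.3428 − 4.51)/(18.0 − 3.83) = 1.8328/14.1700 = 0.12934 m/s/m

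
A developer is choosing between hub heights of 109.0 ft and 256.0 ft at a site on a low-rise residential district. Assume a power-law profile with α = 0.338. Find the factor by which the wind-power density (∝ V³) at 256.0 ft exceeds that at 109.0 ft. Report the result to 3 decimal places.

2.377

Speed ratio: V_B/V_A = (z_B/z_A)^α = (256.0/109.0)^0.338 = (2.3486)^0.338 = 1.33455
Power-density ratio: P_B/P_A = (V_B/V_A)³ = (1.33455)³ = 2.37687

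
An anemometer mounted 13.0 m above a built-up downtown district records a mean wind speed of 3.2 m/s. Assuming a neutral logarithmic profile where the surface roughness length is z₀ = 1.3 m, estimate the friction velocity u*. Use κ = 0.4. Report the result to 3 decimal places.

Log law: V(z) = (u*/κ) · ln(z/z₀) ⇒ u* = κ · V / ln(z/z₀)
u* = 0.4 × 3.2 / ln(13.0/1.3) = 0.4 × 3.2 / 2.3026
   = 1.2800 / 2.3026 = 0.5559 m/s

u* ≈ 0.556 m/s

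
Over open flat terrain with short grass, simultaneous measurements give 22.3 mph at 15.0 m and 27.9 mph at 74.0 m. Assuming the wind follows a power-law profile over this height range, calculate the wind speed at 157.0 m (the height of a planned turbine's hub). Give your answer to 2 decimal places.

31.01 mph

First find α: α = ln(V₂/V₁)/ln(z₂/z₁) = ln(27.9/22.3)/ln(74.0/15.0) = 0.22404/1.59601 = 0.1404
Extrapolate from 74.0 m to 157.0 m: V₃ = 27.9 × (157.0/74.0)^0.1404 = 27.9 × 1.1114 = 31.0070 mph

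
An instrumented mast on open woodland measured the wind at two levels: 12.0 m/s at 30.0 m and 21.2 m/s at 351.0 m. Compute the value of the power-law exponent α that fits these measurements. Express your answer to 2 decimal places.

Power law: V₂/V₁ = (z₂/z₁)^α ⇒ α = ln(V₂/V₁) / ln(z₂/z₁)
α = ln(21.2/12.0) / ln(351.0/30.0) = ln(1.7667) / ln(11.7000)
  = 0.56909 / 2.45959 = 0.23138

α ≈ 0.23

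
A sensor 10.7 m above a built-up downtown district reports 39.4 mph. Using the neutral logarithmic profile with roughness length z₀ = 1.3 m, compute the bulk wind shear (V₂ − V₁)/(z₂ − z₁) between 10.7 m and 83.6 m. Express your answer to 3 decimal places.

0.527 mph/m

Log law: V₂ = V₁ · ln(z₂/z₀)/ln(z₁/z₀) = 39.4 × 4.1637/2.1079 = 77.8265 mph
ΔV/Δz = (77.8265 − 39.4)/(83.6 − 10.7) = 38.4265/72.9000 = 0.52711 mph/m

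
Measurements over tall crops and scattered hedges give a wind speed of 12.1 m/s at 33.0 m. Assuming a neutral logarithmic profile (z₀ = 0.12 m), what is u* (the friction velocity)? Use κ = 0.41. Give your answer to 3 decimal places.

u* ≈ 0.883 m/s

Log law: V(z) = (u*/κ) · ln(z/z₀) ⇒ u* = κ · V / ln(z/z₀)
u* = 0.41 × 12.1 / ln(33.0/0.12) = 0.41 × 12.1 / 5.6168
   = 4.9610 / 5.6168 = 0.8832 m/s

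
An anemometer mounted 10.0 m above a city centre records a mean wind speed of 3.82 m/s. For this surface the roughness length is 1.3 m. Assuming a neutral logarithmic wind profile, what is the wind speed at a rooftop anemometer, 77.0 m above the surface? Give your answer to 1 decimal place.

7.6 m/s

Log law: V(z) ∝ ln(z/z₀), so V₂/V₁ = ln(z₂/z₀) / ln(z₁/z₀).
ln(77.0/1.3) = 4.0814, ln(10.0/1.3) = 2.0402
V₂ = 3.82 × 4.0814/2.0402 = 3.82 × 2.0005 = 7.6419 m/s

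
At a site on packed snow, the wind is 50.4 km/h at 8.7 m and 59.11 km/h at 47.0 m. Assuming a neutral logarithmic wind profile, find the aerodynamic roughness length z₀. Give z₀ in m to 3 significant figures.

z₀ ≈ 0.000502 m

Log law: V(z) ∝ ln(z/z₀). With r = V₁/V₂ = 50.4/59.11 = 0.85265,
r · ln(z₂/z₀) = ln(z₁/z₀) ⇒ ln z₀ = (ln z₁ − r·ln z₂)/(1 − r)
ln z₀ = (2.16332 − 0.85265×3.85015) / 0.14735 = -7.5974
z₀ = exp(-7.5974) = 0.0005018 m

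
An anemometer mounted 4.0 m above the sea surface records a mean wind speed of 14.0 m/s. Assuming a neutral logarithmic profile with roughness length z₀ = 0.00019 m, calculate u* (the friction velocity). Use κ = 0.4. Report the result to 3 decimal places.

Log law: V(z) = (u*/κ) · ln(z/z₀) ⇒ u* = κ · V / ln(z/z₀)
u* = 0.4 × 14.0 / ln(4.0/0.00019) = 0.4 × 14.0 / 9.9548
   = 5.6000 / 9.9548 = 0.5625 m/s

u* ≈ 0.563 m/s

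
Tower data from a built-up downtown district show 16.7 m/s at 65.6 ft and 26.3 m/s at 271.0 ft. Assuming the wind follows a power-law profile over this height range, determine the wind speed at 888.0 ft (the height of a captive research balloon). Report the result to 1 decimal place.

38.5 m/s

First find α: α = ln(V₂/V₁)/ln(z₂/z₁) = ln(26.3/16.7)/ln(271.0/65.6) = 0.45416/1.41854 = 0.3202
Extrapolate from 271.0 ft to 888.0 ft: V₃ = 26.3 × (888.0/271.0)^0.3202 = 26.3 × 1.4623 = 38.4574 m/s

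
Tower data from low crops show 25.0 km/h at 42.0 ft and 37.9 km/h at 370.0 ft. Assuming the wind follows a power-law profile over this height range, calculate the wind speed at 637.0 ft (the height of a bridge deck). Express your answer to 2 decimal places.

42.05 km/h

First find α: α = ln(V₂/V₁)/ln(z₂/z₁) = ln(37.9/25.0)/ln(370.0/42.0) = 0.41608/2.17583 = 0.1912
Extrapolate from 370.0 ft to 637.0 ft: V₃ = 37.9 × (637.0/370.0)^0.1912 = 37.9 × 1.1095 = 42.0491 km/h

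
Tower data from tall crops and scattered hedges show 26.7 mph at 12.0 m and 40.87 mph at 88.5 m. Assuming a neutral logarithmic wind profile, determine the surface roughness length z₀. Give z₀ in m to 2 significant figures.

Log law: V(z) ∝ ln(z/z₀). With r = V₁/V₂ = 26.7/40.87 = 0.65329,
r · ln(z₂/z₀) = ln(z₁/z₀) ⇒ ln z₀ = (ln z₁ − r·ln z₂)/(1 − r)
ln z₀ = (2.48491 − 0.65329×4.48300) / 0.34671 = -1.2800
z₀ = exp(-1.2800) = 0.2780 m

z₀ ≈ 0.28 m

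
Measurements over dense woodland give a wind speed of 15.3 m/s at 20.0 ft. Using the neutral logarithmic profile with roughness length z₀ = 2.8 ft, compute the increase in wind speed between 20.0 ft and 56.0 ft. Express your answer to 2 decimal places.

8.01 m/s

Log law: V₂ = V₁ · ln(z₂/z₀)/ln(z₁/z₀) = 15.3 × 2.9957/1.9661 = 23.3123 m/s
ΔV = 23.3123 − 15.3 = 8.0123 m/s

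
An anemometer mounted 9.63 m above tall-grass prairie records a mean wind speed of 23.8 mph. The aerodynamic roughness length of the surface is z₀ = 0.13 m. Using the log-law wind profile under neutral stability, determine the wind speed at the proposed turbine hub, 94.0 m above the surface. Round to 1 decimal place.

Log law: V(z) ∝ ln(z/z₀), so V₂/V₁ = ln(z₂/z₀) / ln(z₁/z₀).
ln(94.0/0.13) = 6.5835, ln(9.63/0.13) = 4.3051
V₂ = 23.8 × 6.5835/4.3051 = 23.8 × 1.5292 = 36.3958 mph

36.4 mph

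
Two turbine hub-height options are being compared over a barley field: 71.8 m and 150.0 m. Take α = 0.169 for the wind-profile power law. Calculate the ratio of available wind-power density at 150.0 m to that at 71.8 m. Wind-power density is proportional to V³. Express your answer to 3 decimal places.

1.453

Speed ratio: V_B/V_A = (z_B/z_A)^α = (150.0/71.8)^0.169 = (2.0891)^0.169 = 1.13259
Power-density ratio: P_B/P_A = (V_B/V_A)³ = (1.13259)³ = 1.45286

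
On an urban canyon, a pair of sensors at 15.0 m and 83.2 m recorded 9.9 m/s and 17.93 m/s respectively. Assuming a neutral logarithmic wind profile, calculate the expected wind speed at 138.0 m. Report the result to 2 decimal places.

20.30 m/s

Log law: V ∝ ln(z/z₀). From the pair, with r = V₁/V₂ = 0.55215,
ln z₀ = (ln z₁ − r·ln z₂)/(1 − r) = (2.7081 − 0.55215×4.4212)/0.44785 = 0.5959 → z₀ = 1.815 m
V₃ = V₁ · ln(z₃/z₀)/ln(z₁/z₀) = 9.9 × 4.3314/2.1122 = 20.3017 m/s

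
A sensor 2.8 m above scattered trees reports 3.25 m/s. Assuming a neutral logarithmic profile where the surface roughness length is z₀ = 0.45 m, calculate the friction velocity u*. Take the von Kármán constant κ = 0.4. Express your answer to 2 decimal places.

Log law: V(z) = (u*/κ) · ln(z/z₀) ⇒ u* = κ · V / ln(z/z₀)
u* = 0.4 × 3.25 / ln(2.8/0.45) = 0.4 × 3.25 / 1.8281
   = 1.3000 / 1.8281 = 0.7111 m/s

u* ≈ 0.71 m/s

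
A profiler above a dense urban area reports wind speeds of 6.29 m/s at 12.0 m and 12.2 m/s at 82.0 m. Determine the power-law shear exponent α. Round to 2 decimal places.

α ≈ 0.34

Power law: V₂/V₁ = (z₂/z₁)^α ⇒ α = ln(V₂/V₁) / ln(z₂/z₁)
α = ln(12.2/6.29) / ln(82.0/12.0) = ln(1.9396) / ln(6.8333)
  = 0.66247 / 1.92181 = 0.34471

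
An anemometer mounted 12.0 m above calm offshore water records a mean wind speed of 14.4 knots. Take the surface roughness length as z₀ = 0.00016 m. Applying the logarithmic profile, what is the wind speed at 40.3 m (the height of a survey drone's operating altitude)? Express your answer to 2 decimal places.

15.95 knots

Log law: V(z) ∝ ln(z/z₀), so V₂/V₁ = ln(z₂/z₀) / ln(z₁/z₀).
ln(40.3/0.00016) = 12.4367, ln(12.0/0.00016) = 11.2252
V₂ = 14.4 × 12.4367/11.2252 = 14.4 × 1.1079 = 15.9541 knots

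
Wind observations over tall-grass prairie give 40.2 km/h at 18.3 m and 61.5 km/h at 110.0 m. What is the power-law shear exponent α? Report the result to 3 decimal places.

α ≈ 0.237

Power law: V₂/V₁ = (z₂/z₁)^α ⇒ α = ln(V₂/V₁) / ln(z₂/z₁)
α = ln(61.5/40.2) / ln(110.0/18.3) = ln(1.5299) / ln(6.0109)
  = 0.42517 / 1.79358 = 0.23705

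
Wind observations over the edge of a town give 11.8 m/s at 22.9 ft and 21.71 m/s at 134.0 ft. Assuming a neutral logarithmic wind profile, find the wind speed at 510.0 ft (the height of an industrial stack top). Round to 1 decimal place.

29.2 m/s

Log law: V ∝ ln(z/z₀). From the pair, with r = V₁/V₂ = 0.54353,
ln z₀ = (ln z₁ − r·ln z₂)/(1 − r) = (3.1311 − 0.54353×4.8978)/0.45647 = 1.0275 → z₀ = 2.794 ft
V₃ = V₁ · ln(z₃/z₀)/ln(z₁/z₀) = 11.8 × 5.2069/2.1036 = 29.2073 m/s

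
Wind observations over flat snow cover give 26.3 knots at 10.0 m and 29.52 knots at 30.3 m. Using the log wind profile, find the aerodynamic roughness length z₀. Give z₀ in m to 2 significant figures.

Log law: V(z) ∝ ln(z/z₀). With r = V₁/V₂ = 26.3/29.52 = 0.89092,
r · ln(z₂/z₀) = ln(z₁/z₀) ⇒ ln z₀ = (ln z₁ − r·ln z₂)/(1 − r)
ln z₀ = (2.30259 − 0.89092×3.41115) / 0.10908 = -6.7518
z₀ = exp(-6.7518) = 0.001169 m

z₀ ≈ 0.0012 m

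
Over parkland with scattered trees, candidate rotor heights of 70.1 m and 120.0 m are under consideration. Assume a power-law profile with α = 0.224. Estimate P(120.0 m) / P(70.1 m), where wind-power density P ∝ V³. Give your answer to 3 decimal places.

1.435

Speed ratio: V_B/V_A = (z_B/z_A)^α = (120.0/70.1)^0.224 = (1.7118)^0.224 = 1.12797
Power-density ratio: P_B/P_A = (V_B/V_A)³ = (1.12797)³ = 1.43512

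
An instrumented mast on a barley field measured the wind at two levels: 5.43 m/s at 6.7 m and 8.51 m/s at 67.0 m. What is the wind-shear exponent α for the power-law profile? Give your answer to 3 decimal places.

Power law: V₂/V₁ = (z₂/z₁)^α ⇒ α = ln(V₂/V₁) / ln(z₂/z₁)
α = ln(8.51/5.43) / ln(67.0/6.7) = ln(1.5672) / ln(10.0000)
  = 0.44930 / 2.30259 = 0.19513

α ≈ 0.195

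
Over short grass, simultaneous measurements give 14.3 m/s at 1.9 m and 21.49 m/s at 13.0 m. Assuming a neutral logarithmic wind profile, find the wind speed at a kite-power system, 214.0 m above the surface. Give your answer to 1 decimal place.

32.0 m/s

Log law: V ∝ ln(z/z₀). From the pair, with r = V₁/V₂ = 0.66543,
ln z₀ = (ln z₁ − r·ln z₂)/(1 − r) = (0.6419 − 0.66543×2.5649)/0.33457 = -3.1829 → z₀ = 0.04146 m
V₃ = V₁ · ln(z₃/z₀)/ln(z₁/z₀) = 14.3 × 8.5489/3.8248 = 31.9624 m/s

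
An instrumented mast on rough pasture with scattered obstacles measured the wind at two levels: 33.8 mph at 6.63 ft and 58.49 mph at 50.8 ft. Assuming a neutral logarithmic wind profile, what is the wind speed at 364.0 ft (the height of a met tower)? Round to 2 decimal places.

Log law: V ∝ ln(z/z₀). From the pair, with r = V₁/V₂ = 0.57788,
ln z₀ = (ln z₁ − r·ln z₂)/(1 − r) = (1.8916 − 0.57788×3.9279)/0.42212 = -0.8960 → z₀ = 0.4082 ft
V₃ = V₁ · ln(z₃/z₀)/ln(z₁/z₀) = 33.8 × 6.7932/2.7876 = 82.3672 mph

82.37 mph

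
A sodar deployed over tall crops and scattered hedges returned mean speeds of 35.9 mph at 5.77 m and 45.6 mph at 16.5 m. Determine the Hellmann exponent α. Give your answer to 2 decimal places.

Power law: V₂/V₁ = (z₂/z₁)^α ⇒ α = ln(V₂/V₁) / ln(z₂/z₁)
α = ln(45.6/35.9) / ln(16.5/5.77) = ln(1.2702) / ln(2.8596)
  = 0.23917 / 1.05069 = 0.22763

α ≈ 0.23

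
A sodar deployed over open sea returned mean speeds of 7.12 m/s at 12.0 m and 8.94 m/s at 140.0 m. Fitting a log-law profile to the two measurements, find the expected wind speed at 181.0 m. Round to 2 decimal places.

Log law: V ∝ ln(z/z₀). From the pair, with r = V₁/V₂ = 0.79642,
ln z₀ = (ln z₁ − r·ln z₂)/(1 − r) = (2.4849 − 0.79642×4.9416)/0.20358 = -7.1261 → z₀ = 0.0008039 m
V₃ = V₁ · ln(z₃/z₀)/ln(z₁/z₀) = 7.12 × 12.3246/9.6110 = 9.1303 m/s

9.13 m/s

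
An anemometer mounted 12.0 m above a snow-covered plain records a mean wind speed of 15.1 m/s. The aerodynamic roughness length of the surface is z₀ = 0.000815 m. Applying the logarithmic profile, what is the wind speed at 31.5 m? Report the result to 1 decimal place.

Log law: V(z) ∝ ln(z/z₀), so V₂/V₁ = ln(z₂/z₀) / ln(z₁/z₀).
ln(31.5/0.000815) = 10.5623, ln(12.0/0.000815) = 9.5972
V₂ = 15.1 × 10.5623/9.5972 = 15.1 × 1.1006 = 16.6184 m/s

16.6 m/s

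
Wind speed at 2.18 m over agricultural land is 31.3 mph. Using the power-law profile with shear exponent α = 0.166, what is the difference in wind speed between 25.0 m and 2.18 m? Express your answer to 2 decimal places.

15.63 mph

Power law: V₂ = V₁ · (z₂/z₁)^α = 31.3 × (11.4679)^0.166 = 46.9265 mph
ΔV = 46.9265 − 31.3 = 15.6265 mph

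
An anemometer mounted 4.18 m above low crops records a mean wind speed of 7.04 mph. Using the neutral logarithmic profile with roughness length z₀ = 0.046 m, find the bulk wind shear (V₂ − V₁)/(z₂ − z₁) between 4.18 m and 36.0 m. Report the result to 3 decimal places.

Log law: V₂ = V₁ · ln(z₂/z₀)/ln(z₁/z₀) = 7.04 × 6.6626/4.5094 = 10.4015 mph
ΔV/Δz = (10.4015 − 7.04)/(36.0 − 4.18) = 3.3615/31.8200 = 0.10564 mph/m

0.106 mph/m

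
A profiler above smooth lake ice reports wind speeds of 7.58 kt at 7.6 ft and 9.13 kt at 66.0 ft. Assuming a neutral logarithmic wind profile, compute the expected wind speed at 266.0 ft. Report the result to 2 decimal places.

Log law: V ∝ ln(z/z₀). From the pair, with r = V₁/V₂ = 0.83023,
ln z₀ = (ln z₁ − r·ln z₂)/(1 − r) = (2.0281 − 0.83023×4.1897)/0.16977 = -8.5423 → z₀ = 0.0001950 ft
V₃ = V₁ · ln(z₃/z₀)/ln(z₁/z₀) = 7.58 × 14.1258/10.5705 = 10.1295 kt

10.13 kt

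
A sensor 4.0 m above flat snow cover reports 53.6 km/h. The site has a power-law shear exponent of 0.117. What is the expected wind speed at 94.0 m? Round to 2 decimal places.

77.55 km/h

Power-law profile: V₂ = V₁ · (z₂/z₁)^α
V₂ = 53.6 × (94.0/4.0)^0.117 = 53.6 × (23.5000)^0.117
    = 53.6 × 1.4468 = 77.5496 km/h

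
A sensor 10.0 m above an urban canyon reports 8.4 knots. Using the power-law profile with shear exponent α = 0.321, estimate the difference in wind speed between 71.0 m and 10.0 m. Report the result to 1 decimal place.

Power law: V₂ = V₁ · (z₂/z₁)^α = 8.4 × (7.1000)^0.321 = 15.7592 knots
ΔV = 15.7592 − 8.4 = 7.3592 knots

7.4 knots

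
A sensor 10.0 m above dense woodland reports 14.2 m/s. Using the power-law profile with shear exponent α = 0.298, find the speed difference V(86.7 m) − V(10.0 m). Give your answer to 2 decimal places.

12.83 m/s

Power law: V₂ = V₁ · (z₂/z₁)^α = 14.2 × (8.6700)^0.298 = 27.0283 m/s
ΔV = 27.0283 − 14.2 = 12.8283 m/s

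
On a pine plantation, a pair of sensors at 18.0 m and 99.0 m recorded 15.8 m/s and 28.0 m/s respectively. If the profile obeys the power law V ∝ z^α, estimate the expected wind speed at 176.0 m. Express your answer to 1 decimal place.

First find α: α = ln(V₂/V₁)/ln(z₂/z₁) = ln(28.0/15.8)/ln(99.0/18.0) = 0.57219/1.70475 = 0.3356
Extrapolate from 99.0 m to 176.0 m: V₃ = 28.0 × (176.0/99.0)^0.3356 = 28.0 × 1.2130 = 33.9648 m/s

34.0 m/s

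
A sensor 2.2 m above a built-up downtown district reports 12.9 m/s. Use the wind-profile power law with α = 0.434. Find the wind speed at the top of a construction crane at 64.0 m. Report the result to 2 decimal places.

55.70 m/s

Power-law profile: V₂ = V₁ · (z₂/z₁)^α
V₂ = 12.9 × (64.0/2.2)^0.434 = 12.9 × (29.0909)^0.434
    = 12.9 × 4.3179 = 55.7007 m/s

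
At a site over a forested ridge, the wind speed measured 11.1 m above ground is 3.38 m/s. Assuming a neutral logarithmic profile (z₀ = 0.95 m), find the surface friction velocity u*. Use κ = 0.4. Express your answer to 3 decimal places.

u* ≈ 0.550 m/s

Log law: V(z) = (u*/κ) · ln(z/z₀) ⇒ u* = κ · V / ln(z/z₀)
u* = 0.4 × 3.38 / ln(11.1/0.95) = 0.4 × 3.38 / 2.4582
   = 1.3520 / 2.4582 = 0.5500 m/s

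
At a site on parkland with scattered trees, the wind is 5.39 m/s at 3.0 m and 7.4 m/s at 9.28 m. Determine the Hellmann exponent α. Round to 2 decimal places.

Power law: V₂/V₁ = (z₂/z₁)^α ⇒ α = ln(V₂/V₁) / ln(z₂/z₁)
α = ln(7.4/5.39) / ln(9.28/3.0) = ln(1.3729) / ln(3.0933)
  = 0.31693 / 1.12925 = 0.28066

α ≈ 0.28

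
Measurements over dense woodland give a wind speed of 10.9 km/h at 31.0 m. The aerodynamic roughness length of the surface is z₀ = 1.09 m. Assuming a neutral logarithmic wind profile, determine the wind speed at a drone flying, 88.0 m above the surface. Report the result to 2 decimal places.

Log law: V(z) ∝ ln(z/z₀), so V₂/V₁ = ln(z₂/z₀) / ln(z₁/z₀).
ln(88.0/1.09) = 4.3912, ln(31.0/1.09) = 3.3478
V₂ = 10.9 × 4.3912/3.3478 = 10.9 × 1.3117 = 14.2970 km/h

14.30 km/h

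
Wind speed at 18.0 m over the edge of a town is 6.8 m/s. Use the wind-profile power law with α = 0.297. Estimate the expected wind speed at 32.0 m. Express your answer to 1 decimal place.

8.1 m/s

Power-law profile: V₂ = V₁ · (z₂/z₁)^α
V₂ = 6.8 × (32.0/18.0)^0.297 = 6.8 × (1.7778)^0.297
    = 6.8 × 1.1864 = 8.0672 m/s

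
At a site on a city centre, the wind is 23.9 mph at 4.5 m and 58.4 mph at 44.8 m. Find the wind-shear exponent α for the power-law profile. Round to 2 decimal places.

α ≈ 0.39

Power law: V₂/V₁ = (z₂/z₁)^α ⇒ α = ln(V₂/V₁) / ln(z₂/z₁)
α = ln(58.4/23.9) / ln(44.8/4.5) = ln(2.4435) / ln(9.9556)
  = 0.89344 / 2.29813 = 0.38877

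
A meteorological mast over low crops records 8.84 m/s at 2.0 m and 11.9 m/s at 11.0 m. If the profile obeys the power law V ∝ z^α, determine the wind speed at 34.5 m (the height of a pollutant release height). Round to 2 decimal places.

14.52 m/s

First find α: α = ln(V₂/V₁)/ln(z₂/z₁) = ln(11.9/8.84)/ln(11.0/2.0) = 0.29725/1.70475 = 0.1744
Extrapolate from 11.0 m to 34.5 m: V₃ = 11.9 × (34.5/11.0)^0.1744 = 11.9 × 1.2206 = 14.5247 m/s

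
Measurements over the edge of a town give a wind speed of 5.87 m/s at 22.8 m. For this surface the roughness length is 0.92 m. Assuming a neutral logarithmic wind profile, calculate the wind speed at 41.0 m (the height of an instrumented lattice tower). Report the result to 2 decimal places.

6.94 m/s

Log law: V(z) ∝ ln(z/z₀), so V₂/V₁ = ln(z₂/z₀) / ln(z₁/z₀).
ln(41.0/0.92) = 3.7970, ln(22.8/0.92) = 3.2101
V₂ = 5.87 × 3.7970/3.2101 = 5.87 × 1.1828 = 6.9430 m/s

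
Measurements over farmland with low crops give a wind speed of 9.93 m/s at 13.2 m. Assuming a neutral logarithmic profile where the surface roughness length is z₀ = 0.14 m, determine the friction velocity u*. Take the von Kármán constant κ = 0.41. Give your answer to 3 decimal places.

u* ≈ 0.896 m/s

Log law: V(z) = (u*/κ) · ln(z/z₀) ⇒ u* = κ · V / ln(z/z₀)
u* = 0.41 × 9.93 / ln(13.2/0.14) = 0.41 × 9.93 / 4.5463
   = 4.0713 / 4.5463 = 0.8955 m/s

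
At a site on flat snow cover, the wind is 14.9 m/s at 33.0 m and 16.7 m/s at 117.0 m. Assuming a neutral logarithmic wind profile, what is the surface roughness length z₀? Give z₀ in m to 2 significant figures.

z₀ ≈ 0.00093 m

Log law: V(z) ∝ ln(z/z₀). With r = V₁/V₂ = 14.9/16.7 = 0.89222,
r · ln(z₂/z₀) = ln(z₁/z₀) ⇒ ln z₀ = (ln z₁ − r·ln z₂)/(1 − r)
ln z₀ = (3.49651 − 0.89222×4.76217) / 0.10778 = -6.9804
z₀ = exp(-6.9804) = 0.0009299 m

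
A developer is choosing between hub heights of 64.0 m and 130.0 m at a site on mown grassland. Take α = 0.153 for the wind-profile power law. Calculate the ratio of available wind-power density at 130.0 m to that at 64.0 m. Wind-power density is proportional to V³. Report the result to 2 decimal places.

Speed ratio: V_B/V_A = (z_B/z_A)^α = (130.0/64.0)^0.153 = (2.0312)^0.153 = 1.11452
Power-density ratio: P_B/P_A = (V_B/V_A)³ = (1.11452)³ = 1.38441

1.38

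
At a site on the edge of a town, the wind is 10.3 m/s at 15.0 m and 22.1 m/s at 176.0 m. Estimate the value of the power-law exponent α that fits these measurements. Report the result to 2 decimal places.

α ≈ 0.31

Power law: V₂/V₁ = (z₂/z₁)^α ⇒ α = ln(V₂/V₁) / ln(z₂/z₁)
α = ln(22.1/10.3) / ln(176.0/15.0) = ln(2.1456) / ln(11.7333)
  = 0.76343 / 2.46243 = 0.31003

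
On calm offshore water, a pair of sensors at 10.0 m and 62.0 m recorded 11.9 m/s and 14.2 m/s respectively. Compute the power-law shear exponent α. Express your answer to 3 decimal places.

α ≈ 0.097

Power law: V₂/V₁ = (z₂/z₁)^α ⇒ α = ln(V₂/V₁) / ln(z₂/z₁)
α = ln(14.2/11.9) / ln(62.0/10.0) = ln(1.1933) / ln(6.2000)
  = 0.17670 / 1.82455 = 0.09685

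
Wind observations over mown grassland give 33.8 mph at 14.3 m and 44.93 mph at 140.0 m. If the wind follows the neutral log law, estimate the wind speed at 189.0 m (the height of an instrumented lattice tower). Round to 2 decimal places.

46.39 mph

Log law: V ∝ ln(z/z₀). From the pair, with r = V₁/V₂ = 0.75228,
ln z₀ = (ln z₁ − r·ln z₂)/(1 − r) = (2.6603 − 0.75228×4.9416)/0.24772 = -4.2679 → z₀ = 0.01401 m
V₃ = V₁ · ln(z₃/z₀)/ln(z₁/z₀) = 33.8 × 9.5097/6.9282 = 46.3941 mph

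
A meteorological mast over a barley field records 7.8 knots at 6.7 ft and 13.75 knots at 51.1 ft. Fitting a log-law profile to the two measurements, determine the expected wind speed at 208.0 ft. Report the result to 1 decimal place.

17.9 knots

Log law: V ∝ ln(z/z₀). From the pair, with r = V₁/V₂ = 0.56727,
ln z₀ = (ln z₁ − r·ln z₂)/(1 − r) = (1.9021 − 0.56727×3.9338)/0.43273 = -0.7613 → z₀ = 0.4671 ft
V₃ = V₁ · ln(z₃/z₀)/ln(z₁/z₀) = 7.8 × 6.0988/2.6634 = 17.8611 knots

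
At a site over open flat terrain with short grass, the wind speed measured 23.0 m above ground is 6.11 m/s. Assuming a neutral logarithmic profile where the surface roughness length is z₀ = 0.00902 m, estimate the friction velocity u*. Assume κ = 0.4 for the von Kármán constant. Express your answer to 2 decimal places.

Log law: V(z) = (u*/κ) · ln(z/z₀) ⇒ u* = κ · V / ln(z/z₀)
u* = 0.4 × 6.11 / ln(23.0/0.00902) = 0.4 × 6.11 / 7.8438
   = 2.4440 / 7.8438 = 0.3116 m/s

u* ≈ 0.31 m/s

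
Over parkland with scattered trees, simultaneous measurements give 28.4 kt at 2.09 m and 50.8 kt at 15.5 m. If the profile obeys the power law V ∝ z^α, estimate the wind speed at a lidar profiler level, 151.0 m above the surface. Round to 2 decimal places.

First find α: α = ln(V₂/V₁)/ln(z₂/z₁) = ln(50.8/28.4)/ln(15.5/2.09) = 0.58151/2.00368 = 0.2902
Extrapolate from 15.5 m to 151.0 m: V₃ = 50.8 × (151.0/15.5)^0.2902 = 50.8 × 1.9361 = 98.3532 kt

98.35 kt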